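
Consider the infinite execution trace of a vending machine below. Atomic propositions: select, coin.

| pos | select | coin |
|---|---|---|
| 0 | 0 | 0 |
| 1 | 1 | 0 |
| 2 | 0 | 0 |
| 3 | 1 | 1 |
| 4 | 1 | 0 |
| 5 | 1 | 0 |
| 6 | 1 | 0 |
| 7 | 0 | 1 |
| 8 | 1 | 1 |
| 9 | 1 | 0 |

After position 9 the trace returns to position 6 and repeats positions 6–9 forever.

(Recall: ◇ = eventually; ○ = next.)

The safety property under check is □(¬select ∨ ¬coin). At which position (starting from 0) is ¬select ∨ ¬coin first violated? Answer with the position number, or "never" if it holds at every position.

Check ¬select ∨ ¬coin at each position in order: 0 ✓, 1 ✓, 2 ✓.
At position 3 the labels are {coin, select}, so ¬select ∨ ¬coin is false there. This is the first violation.

3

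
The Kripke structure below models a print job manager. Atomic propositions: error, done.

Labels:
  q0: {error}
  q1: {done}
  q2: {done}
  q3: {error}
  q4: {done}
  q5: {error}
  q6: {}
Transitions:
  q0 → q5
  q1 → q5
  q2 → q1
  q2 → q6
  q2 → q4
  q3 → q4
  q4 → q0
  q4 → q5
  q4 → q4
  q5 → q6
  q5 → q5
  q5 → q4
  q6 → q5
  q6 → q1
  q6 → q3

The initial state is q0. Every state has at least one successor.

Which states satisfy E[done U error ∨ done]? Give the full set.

States satisfying done: {q1, q2, q4}.
States satisfying error ∨ done: {q0, q1, q2, q3, q4, q5}.
States satisfying E[done U error ∨ done]: {q0, q1, q2, q3, q4, q5}.

{q0, q1, q2, q3, q4, q5}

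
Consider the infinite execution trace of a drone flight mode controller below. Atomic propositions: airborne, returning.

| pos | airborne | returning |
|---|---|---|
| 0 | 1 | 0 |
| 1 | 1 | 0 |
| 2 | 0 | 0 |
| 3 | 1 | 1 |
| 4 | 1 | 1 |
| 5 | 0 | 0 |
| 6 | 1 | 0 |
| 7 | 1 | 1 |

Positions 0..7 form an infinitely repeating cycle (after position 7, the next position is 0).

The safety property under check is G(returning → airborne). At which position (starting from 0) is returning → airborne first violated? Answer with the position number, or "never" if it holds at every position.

returning → airborne holds at every position 0..7, and those are all the positions the trace ever visits, so the invariant G(returning → airborne) is never violated.

never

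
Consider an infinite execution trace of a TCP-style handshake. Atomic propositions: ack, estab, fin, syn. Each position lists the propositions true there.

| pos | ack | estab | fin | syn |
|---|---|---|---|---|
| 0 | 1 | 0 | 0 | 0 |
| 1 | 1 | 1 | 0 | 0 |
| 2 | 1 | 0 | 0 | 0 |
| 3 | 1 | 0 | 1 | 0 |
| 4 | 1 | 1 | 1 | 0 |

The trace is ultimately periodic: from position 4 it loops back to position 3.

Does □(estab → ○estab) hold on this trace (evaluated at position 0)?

estab → ○estab must hold at every position from 0 onward. It fails at position 1, so □(estab → ○estab) is false.
Positions where estab holds: 1, 4.
Check ○estab at each: 1→fails, 4→fails.

Violated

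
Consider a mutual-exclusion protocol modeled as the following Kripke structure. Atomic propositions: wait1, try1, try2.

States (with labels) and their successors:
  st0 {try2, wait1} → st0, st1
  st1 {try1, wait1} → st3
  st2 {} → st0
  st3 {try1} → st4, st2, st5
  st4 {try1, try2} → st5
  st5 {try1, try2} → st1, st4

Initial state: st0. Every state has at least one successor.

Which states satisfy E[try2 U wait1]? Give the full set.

{st0, st1, st4, st5}

States satisfying try2: {st0, st4, st5}.
States satisfying wait1: {st0, st1}.
States satisfying E[try2 U wait1]: {st0, st1, st4, st5}.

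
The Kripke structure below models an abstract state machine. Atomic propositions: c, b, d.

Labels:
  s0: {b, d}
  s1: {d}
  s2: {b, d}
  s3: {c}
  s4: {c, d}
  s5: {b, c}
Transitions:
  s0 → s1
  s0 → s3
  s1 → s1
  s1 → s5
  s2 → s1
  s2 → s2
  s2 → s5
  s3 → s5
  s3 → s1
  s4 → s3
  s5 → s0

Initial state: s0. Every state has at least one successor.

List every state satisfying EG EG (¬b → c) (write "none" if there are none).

States satisfying EG (¬b → c): {s0, s2, s3, s4, s5}.
States satisfying EG EG (¬b → c): {s0, s2, s3, s4, s5}.

{s0, s2, s3, s4, s5}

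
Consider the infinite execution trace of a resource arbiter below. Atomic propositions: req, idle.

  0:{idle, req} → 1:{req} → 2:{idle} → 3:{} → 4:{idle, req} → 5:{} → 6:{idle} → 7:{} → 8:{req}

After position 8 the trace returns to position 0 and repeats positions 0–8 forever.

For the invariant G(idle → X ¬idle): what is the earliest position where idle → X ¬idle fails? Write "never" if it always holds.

never

idle → X ¬idle holds at every position 0..8, and those are all the positions the trace ever visits, so the invariant G(idle → X ¬idle) is never violated.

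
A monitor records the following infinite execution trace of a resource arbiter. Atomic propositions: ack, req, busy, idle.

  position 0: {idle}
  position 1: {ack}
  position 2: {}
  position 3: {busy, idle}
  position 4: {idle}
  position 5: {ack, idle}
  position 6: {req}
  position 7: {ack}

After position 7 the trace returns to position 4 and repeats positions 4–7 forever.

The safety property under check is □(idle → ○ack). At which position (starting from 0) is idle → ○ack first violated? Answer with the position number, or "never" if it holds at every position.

Check idle → ○ack at each position in order: 0 ✓, 1 ✓, 2 ✓.
At position 3 the labels are {busy, idle} and the next position 4 has {idle}, so idle → ○ack is false there. This is the first violation.

3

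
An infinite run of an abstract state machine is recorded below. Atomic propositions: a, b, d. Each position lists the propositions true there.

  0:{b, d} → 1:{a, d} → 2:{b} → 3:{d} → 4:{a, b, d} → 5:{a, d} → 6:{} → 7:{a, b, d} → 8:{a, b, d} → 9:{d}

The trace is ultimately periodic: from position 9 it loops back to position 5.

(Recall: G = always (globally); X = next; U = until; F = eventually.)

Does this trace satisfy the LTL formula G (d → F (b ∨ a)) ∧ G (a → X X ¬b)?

d → F (b ∨ a) holds at every position 0..9, and those are all positions ever visited, so G (d → F (b ∨ a)) holds.
Positions where d holds: 0, 1, 3, 4, 5, 7, 8, 9.
Check F (b ∨ a) at each: 0→ok, 1→ok, 3→ok, 4→ok, 5→ok, 7→ok, 8→ok, 9→ok.
a → X X ¬b must hold at every position from 0 onward. It fails at position 5, so G (a → X X ¬b) is false.
Positions where a holds: 1, 4, 5, 7, 8.
Check X X ¬b at each: 1→ok, 4→ok, 5→fails, 7→ok, 8→ok.
At position 0: G (d → F (b ∨ a)) is true; G (a → X X ¬b) is false; so G (d → F (b ∨ a)) ∧ G (a → X X ¬b) is false.

Does not hold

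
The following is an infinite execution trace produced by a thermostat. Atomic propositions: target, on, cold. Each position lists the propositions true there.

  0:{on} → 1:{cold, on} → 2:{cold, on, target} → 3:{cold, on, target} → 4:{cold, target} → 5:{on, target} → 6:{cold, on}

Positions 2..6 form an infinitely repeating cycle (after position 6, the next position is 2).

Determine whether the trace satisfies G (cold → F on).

Holds

cold → F on holds at every position 0..6, and those are all positions ever visited, so G (cold → F on) holds.
Positions where cold holds: 1, 2, 3, 4, 6.
Check F on at each: 1→ok, 2→ok, 3→ok, 4→ok, 6→ok.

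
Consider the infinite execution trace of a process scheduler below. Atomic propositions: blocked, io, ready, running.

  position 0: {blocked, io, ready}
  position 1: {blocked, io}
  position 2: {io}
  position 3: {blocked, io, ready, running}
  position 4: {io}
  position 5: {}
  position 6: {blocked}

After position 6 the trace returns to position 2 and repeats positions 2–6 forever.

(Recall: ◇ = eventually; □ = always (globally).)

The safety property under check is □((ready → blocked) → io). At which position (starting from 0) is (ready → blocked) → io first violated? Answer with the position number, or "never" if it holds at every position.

Check (ready → blocked) → io at each position in order: 0 ✓, 1 ✓, 2 ✓, 3 ✓, 4 ✓.
At position 5 the labels are {}, so (ready → blocked) → io is false there. This is the first violation.

5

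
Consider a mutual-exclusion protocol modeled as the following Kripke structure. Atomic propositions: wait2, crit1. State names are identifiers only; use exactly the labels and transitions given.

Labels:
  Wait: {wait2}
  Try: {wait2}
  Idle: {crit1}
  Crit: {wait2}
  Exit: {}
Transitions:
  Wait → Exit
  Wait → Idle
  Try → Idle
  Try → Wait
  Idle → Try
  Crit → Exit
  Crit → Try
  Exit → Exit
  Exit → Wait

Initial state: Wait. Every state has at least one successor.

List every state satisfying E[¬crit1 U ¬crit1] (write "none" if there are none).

{Wait, Try, Crit, Exit}

States satisfying ¬crit1: {Wait, Try, Crit, Exit}.
States satisfying E[¬crit1 U ¬crit1]: {Wait, Try, Crit, Exit}.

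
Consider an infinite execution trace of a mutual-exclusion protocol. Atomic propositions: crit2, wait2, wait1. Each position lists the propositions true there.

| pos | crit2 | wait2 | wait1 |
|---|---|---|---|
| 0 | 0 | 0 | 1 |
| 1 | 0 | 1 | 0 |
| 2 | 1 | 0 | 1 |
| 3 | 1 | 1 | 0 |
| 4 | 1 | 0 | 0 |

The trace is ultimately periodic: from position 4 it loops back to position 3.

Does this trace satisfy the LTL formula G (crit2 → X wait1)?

crit2 → X wait1 must hold at every position from 0 onward. It fails at position 2, so G (crit2 → X wait1) is false.
Positions where crit2 holds: 2, 3, 4.
Check X wait1 at each: 2→fails, 3→fails, 4→fails.

Violated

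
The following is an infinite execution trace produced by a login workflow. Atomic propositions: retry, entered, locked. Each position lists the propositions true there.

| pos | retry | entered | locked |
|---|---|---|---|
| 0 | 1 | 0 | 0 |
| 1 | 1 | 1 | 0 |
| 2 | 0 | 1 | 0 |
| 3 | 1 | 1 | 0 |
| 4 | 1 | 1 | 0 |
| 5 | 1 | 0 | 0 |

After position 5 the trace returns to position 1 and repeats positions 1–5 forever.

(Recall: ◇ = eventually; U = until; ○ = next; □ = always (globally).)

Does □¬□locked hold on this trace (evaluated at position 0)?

Satisfied

¬□locked holds at every position 0..5, and those are all positions ever visited, so □¬□locked holds.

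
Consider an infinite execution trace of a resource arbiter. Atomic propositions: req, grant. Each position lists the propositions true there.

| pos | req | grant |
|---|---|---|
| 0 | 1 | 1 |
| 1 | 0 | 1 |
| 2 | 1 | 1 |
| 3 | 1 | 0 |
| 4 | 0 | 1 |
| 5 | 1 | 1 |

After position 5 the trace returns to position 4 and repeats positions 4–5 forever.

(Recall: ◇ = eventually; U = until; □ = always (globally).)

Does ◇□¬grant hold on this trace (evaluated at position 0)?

No

□¬grant is false at every position 0..5, so it never becomes true and ◇□¬grant fails.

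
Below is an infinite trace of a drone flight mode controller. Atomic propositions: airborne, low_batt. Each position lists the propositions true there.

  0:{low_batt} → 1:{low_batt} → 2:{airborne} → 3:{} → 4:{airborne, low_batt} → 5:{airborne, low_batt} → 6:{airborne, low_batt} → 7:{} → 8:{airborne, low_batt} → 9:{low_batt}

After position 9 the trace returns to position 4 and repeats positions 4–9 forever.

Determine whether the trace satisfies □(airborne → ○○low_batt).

Violated

airborne → ○○low_batt must hold at every position from 0 onward. It fails at position 5, so □(airborne → ○○low_batt) is false.
Positions where airborne holds: 2, 4, 5, 6, 8.
Check ○○low_batt at each: 2→ok, 4→ok, 5→fails, 6→ok, 8→ok.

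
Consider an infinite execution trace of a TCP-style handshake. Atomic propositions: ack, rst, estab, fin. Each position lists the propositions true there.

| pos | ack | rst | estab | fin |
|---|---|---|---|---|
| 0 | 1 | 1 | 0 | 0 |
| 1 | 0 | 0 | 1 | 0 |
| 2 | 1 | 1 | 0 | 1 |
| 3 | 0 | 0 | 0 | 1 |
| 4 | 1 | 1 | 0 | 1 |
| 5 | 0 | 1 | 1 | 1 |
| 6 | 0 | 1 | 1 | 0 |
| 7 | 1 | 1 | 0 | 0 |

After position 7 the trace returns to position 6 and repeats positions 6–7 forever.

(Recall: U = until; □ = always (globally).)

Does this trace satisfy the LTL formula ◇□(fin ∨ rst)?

Satisfied

□(fin ∨ rst) holds at position 2, which is reachable from 0, so ◇□(fin ∨ rst) holds.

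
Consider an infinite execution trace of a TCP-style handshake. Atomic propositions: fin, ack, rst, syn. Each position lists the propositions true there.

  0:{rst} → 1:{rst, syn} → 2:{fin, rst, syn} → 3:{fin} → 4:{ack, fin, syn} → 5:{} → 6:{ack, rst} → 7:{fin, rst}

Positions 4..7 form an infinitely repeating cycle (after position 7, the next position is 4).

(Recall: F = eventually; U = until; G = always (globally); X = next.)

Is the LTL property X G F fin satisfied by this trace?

The position after 0 is 1; G F fin is true there.

Satisfied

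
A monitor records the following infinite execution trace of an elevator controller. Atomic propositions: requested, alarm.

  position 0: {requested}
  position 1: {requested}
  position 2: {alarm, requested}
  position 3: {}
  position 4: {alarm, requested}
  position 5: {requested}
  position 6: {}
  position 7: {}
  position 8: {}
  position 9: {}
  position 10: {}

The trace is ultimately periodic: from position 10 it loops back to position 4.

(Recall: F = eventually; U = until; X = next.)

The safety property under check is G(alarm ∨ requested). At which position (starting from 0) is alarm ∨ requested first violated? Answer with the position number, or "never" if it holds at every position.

Check alarm ∨ requested at each position in order: 0 ✓, 1 ✓, 2 ✓.
At position 3 the labels are {}, so alarm ∨ requested is false there. This is the first violation.

3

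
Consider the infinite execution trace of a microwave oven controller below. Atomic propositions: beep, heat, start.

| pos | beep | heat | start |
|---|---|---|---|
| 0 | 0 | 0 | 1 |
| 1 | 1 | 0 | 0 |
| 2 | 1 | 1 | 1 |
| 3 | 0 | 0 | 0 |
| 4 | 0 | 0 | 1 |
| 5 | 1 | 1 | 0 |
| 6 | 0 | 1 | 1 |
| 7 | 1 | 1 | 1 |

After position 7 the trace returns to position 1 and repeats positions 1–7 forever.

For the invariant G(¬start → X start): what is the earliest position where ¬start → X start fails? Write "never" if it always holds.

never

¬start → X start holds at every position 0..7, and those are all the positions the trace ever visits, so the invariant G(¬start → X start) is never violated.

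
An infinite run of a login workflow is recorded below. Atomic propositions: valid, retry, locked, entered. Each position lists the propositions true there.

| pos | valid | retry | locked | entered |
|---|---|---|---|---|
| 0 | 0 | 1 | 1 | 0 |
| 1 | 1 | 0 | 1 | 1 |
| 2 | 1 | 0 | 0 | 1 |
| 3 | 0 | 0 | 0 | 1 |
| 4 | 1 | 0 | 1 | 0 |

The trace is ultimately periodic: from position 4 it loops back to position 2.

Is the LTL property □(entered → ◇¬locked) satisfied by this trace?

entered → ◇¬locked holds at every position 0..4, and those are all positions ever visited, so □(entered → ◇¬locked) holds.
Positions where entered holds: 1, 2, 3.
Check ◇¬locked at each: 1→ok, 2→ok, 3→ok.

Satisfied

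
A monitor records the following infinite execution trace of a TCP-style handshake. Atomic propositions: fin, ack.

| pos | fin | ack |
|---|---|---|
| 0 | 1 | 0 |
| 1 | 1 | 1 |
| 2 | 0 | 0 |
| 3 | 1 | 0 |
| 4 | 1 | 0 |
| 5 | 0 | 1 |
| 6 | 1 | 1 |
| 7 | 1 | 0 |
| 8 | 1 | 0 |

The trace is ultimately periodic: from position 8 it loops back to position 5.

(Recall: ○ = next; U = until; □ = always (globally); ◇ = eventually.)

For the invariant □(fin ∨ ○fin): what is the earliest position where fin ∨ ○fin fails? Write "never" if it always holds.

fin ∨ ○fin holds at every position 0..8, and those are all the positions the trace ever visits, so the invariant □(fin ∨ ○fin) is never violated.

never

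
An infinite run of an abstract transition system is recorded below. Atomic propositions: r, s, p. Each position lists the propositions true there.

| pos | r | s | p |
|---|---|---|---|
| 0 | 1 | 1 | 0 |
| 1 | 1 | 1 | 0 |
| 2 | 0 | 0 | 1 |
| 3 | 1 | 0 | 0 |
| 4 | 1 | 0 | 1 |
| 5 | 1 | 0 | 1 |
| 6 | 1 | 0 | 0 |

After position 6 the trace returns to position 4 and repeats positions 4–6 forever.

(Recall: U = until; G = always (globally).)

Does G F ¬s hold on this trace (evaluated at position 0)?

Satisfied

F ¬s holds at every position 0..6, and those are all positions ever visited, so G F ¬s holds.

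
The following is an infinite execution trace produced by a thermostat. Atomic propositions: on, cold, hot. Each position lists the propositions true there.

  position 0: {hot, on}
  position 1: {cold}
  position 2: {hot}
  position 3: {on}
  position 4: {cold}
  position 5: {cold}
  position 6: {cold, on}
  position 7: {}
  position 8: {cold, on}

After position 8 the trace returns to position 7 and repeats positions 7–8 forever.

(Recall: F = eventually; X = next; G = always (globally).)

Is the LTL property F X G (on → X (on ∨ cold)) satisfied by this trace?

X G (on → X (on ∨ cold)) is false at every position 0..8, so it never becomes true and F X G (on → X (on ∨ cold)) fails.

No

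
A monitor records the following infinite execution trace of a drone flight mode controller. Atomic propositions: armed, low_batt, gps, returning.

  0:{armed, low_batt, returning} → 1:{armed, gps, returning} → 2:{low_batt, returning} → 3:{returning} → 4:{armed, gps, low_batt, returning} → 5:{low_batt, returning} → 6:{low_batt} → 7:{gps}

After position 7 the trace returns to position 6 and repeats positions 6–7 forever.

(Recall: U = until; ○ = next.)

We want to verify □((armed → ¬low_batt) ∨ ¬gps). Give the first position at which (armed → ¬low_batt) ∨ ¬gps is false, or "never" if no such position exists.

4

Check (armed → ¬low_batt) ∨ ¬gps at each position in order: 0 ✓, 1 ✓, 2 ✓, 3 ✓.
At position 4 the labels are {armed, gps, low_batt, returning}, so (armed → ¬low_batt) ∨ ¬gps is false there. This is the first violation.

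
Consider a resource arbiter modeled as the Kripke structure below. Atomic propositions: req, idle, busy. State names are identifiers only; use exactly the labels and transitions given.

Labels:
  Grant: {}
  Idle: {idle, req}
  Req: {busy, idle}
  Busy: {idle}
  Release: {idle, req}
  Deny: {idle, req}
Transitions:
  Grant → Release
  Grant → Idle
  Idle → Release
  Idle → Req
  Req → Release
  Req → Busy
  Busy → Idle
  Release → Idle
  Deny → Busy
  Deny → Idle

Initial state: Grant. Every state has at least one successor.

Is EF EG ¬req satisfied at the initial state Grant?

States satisfying EG ¬req: ∅.
States satisfying EF EG ¬req: ∅.
No suitable path/successor from Grant witnesses the formula.
Grant ∉ Sat(EF EG ¬req).

No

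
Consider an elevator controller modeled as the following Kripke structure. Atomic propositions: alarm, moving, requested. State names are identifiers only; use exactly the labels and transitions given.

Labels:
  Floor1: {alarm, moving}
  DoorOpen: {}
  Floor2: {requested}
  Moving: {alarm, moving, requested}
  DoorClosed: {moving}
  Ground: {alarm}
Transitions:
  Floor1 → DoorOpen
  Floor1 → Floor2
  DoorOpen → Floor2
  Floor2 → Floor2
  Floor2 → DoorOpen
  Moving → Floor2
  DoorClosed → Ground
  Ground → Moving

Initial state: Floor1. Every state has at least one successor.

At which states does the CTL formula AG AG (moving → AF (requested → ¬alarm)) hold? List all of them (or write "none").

States satisfying AG (moving → AF (requested → ¬alarm)): {Floor1, DoorOpen, Floor2, Moving, DoorClosed, Ground}.
States satisfying AG AG (moving → AF (requested → ¬alarm)): {Floor1, DoorOpen, Floor2, Moving, DoorClosed, Ground}.

{Floor1, DoorOpen, Floor2, Moving, DoorClosed, Ground}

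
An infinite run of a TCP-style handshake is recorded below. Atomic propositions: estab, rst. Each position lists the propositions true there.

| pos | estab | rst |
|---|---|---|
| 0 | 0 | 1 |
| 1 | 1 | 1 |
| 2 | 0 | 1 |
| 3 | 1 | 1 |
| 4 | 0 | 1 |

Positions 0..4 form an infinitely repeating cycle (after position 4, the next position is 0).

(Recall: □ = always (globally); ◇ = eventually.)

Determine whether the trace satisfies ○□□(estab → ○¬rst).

The position after 0 is 1; □□(estab → ○¬rst) is false there.

Does not hold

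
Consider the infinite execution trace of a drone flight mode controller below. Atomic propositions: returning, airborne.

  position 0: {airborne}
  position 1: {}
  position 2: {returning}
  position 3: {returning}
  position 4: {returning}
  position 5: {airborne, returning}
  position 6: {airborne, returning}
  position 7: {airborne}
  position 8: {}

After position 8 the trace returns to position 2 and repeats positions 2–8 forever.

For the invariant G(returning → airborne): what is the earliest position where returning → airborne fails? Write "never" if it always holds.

2

Check returning → airborne at each position in order: 0 ✓, 1 ✓.
At position 2 the labels are {returning}, so returning → airborne is false there. This is the first violation.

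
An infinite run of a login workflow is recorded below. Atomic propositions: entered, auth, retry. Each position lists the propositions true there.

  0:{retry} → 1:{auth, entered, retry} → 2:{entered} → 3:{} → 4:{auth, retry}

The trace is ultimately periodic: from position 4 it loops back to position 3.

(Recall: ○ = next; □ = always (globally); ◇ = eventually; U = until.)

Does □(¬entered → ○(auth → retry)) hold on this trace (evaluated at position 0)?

Holds

¬entered → ○(auth → retry) holds at every position 0..4, and those are all positions ever visited, so □(¬entered → ○(auth → retry)) holds.
Positions where ¬entered holds: 0, 3, 4.
Check ○(auth → retry) at each: 0→ok, 3→ok, 4→ok.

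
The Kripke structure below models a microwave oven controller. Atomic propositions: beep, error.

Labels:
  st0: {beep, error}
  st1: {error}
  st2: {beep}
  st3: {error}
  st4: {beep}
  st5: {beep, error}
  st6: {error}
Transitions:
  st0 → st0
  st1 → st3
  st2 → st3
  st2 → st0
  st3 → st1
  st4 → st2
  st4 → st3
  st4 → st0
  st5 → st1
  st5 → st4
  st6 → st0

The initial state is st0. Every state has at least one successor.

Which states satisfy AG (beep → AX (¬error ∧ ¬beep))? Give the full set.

{st1, st3}

States satisfying beep → AX (¬error ∧ ¬beep): {st1, st3, st6}.
States satisfying AG (beep → AX (¬error ∧ ¬beep)): {st1, st3}.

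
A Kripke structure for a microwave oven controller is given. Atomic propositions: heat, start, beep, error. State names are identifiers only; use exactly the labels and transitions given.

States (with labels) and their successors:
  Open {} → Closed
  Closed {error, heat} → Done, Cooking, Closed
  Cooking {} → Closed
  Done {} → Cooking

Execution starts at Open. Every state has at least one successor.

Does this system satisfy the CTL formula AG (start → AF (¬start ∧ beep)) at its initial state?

Satisfied

States satisfying start → AF (¬start ∧ beep): {Open, Closed, Cooking, Done}.
States satisfying AG (start → AF (¬start ∧ beep)): {Open, Closed, Cooking, Done}.
Every state reachable from Open satisfies start → AF (¬start ∧ beep).
Open ∈ Sat(AG (start → AF (¬start ∧ beep))).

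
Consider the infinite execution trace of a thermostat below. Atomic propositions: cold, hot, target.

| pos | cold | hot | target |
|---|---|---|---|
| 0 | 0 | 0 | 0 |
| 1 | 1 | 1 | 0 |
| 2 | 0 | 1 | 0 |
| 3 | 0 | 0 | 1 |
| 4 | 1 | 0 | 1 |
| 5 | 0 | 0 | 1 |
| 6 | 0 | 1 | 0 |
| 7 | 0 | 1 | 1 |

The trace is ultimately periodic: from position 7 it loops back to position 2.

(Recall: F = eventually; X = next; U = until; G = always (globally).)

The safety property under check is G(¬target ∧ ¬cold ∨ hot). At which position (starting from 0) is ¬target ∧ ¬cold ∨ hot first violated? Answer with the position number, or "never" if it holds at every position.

3

Check ¬target ∧ ¬cold ∨ hot at each position in order: 0 ✓, 1 ✓, 2 ✓.
At position 3 the labels are {target}, so ¬target ∧ ¬cold ∨ hot is false there. This is the first violation.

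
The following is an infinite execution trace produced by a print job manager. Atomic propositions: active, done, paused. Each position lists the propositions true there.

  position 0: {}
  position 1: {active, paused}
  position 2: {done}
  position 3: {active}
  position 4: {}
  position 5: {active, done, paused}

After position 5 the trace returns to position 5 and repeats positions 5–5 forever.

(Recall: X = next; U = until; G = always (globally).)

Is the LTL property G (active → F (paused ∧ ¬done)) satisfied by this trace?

active → F (paused ∧ ¬done) must hold at every position from 0 onward. It fails at position 3, so G (active → F (paused ∧ ¬done)) is false.
Positions where active holds: 1, 3, 5.
Check F (paused ∧ ¬done) at each: 1→ok, 3→fails, 5→fails.

Violated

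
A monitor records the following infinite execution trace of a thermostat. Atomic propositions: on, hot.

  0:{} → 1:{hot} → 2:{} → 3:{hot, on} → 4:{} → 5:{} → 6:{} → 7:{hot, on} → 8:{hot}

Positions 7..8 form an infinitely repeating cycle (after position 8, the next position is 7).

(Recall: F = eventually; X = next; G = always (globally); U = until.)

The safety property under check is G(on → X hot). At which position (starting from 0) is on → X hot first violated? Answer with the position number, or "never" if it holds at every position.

3

Check on → X hot at each position in order: 0 ✓, 1 ✓, 2 ✓.
At position 3 the labels are {hot, on} and the next position 4 has {}, so on → X hot is false there. This is the first violation.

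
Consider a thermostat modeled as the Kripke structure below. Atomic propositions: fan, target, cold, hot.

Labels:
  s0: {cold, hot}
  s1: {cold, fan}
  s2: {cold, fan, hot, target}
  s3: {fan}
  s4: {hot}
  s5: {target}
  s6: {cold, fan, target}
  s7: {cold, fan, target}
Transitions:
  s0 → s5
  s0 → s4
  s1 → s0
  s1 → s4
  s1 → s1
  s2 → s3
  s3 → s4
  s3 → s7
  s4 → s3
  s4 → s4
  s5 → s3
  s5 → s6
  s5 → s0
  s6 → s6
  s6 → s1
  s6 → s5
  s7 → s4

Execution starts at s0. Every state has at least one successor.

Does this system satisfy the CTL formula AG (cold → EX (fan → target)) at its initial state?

States satisfying cold → EX (fan → target): {s0, s1, s3, s4, s5, s6, s7}.
States satisfying AG (cold → EX (fan → target)): {s0, s1, s3, s4, s5, s6, s7}.
Every state reachable from s0 satisfies cold → EX (fan → target).
s0 ∈ Sat(AG (cold → EX (fan → target))).

Holds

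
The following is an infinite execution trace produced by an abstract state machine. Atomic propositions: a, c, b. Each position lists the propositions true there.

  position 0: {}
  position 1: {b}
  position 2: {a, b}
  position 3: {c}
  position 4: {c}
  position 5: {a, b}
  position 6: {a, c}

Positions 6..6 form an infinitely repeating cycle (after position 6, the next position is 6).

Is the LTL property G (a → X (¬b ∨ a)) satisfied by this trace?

a → X (¬b ∨ a) holds at every position 0..6, and those are all positions ever visited, so G (a → X (¬b ∨ a)) holds.
Positions where a holds: 2, 5, 6.
Check X (¬b ∨ a) at each: 2→ok, 5→ok, 6→ok.

Yes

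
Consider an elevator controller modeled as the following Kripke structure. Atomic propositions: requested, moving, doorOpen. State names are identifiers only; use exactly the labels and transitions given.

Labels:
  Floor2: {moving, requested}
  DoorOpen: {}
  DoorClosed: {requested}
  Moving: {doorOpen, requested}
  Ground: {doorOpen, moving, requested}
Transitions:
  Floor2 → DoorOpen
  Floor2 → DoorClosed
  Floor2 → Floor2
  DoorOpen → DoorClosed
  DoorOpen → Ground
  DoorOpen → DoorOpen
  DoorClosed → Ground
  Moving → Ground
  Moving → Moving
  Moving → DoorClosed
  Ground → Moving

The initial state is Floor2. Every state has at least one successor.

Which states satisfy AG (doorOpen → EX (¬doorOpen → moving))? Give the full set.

{Floor2, DoorOpen, DoorClosed, Moving, Ground}

States satisfying doorOpen → EX (¬doorOpen → moving): {Floor2, DoorOpen, DoorClosed, Moving, Ground}.
States satisfying AG (doorOpen → EX (¬doorOpen → moving)): {Floor2, DoorOpen, DoorClosed, Moving, Ground}.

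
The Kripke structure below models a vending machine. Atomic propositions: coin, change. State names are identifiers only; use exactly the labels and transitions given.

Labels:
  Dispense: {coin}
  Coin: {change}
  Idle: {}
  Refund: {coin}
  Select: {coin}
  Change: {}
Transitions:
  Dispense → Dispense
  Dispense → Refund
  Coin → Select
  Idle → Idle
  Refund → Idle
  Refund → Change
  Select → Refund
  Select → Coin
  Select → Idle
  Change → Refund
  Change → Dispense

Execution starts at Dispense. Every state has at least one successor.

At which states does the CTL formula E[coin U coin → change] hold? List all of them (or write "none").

{Dispense, Coin, Idle, Refund, Select, Change}

States satisfying coin: {Dispense, Refund, Select}.
States satisfying coin → change: {Coin, Idle, Change}.
States satisfying E[coin U coin → change]: {Dispense, Coin, Idle, Refund, Select, Change}.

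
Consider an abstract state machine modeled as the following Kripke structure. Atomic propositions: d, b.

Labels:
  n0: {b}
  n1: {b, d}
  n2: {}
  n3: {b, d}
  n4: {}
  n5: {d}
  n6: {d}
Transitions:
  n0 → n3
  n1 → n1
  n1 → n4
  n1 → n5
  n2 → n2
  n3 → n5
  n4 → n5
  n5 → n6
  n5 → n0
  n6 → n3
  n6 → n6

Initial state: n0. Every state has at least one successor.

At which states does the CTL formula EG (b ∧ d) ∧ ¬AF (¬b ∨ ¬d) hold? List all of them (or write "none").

States satisfying b ∧ d: {n1, n3}.
States satisfying EG (b ∧ d): {n1}.
States satisfying ¬b ∨ ¬d: {n0, n2, n4, n5, n6}.
States satisfying AF (¬b ∨ ¬d): {n0, n2, n3, n4, n5, n6}.
States satisfying ¬AF (¬b ∨ ¬d): {n1}.
States satisfying EG (b ∧ d) ∧ ¬AF (¬b ∨ ¬d): {n1}.

{n1}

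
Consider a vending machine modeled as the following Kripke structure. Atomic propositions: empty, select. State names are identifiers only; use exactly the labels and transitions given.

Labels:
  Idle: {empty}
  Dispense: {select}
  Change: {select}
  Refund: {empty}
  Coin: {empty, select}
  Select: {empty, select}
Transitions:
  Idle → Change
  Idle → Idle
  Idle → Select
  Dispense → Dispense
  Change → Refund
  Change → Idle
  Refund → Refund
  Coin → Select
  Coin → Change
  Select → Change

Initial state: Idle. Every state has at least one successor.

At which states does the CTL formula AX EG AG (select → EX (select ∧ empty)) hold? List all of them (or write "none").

{Refund}

States satisfying EG AG (select → EX (select ∧ empty)): {Refund}.
States satisfying AX EG AG (select → EX (select ∧ empty)): {Refund}.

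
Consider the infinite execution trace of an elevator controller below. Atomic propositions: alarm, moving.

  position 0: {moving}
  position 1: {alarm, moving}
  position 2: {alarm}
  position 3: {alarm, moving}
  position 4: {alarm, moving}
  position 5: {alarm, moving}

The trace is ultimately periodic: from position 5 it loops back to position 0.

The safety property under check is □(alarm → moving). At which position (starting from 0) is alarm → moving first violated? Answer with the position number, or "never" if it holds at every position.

2

Check alarm → moving at each position in order: 0 ✓, 1 ✓.
At position 2 the labels are {alarm}, so alarm → moving is false there. This is the first violation.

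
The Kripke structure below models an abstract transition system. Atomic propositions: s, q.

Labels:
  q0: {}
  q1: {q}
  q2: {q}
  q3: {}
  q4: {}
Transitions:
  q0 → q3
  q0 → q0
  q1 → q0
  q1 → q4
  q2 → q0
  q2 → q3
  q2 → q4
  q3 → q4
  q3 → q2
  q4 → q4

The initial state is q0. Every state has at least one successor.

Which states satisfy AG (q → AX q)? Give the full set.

{q4}

States satisfying q → AX q: {q0, q3, q4}.
States satisfying AG (q → AX q): {q4}.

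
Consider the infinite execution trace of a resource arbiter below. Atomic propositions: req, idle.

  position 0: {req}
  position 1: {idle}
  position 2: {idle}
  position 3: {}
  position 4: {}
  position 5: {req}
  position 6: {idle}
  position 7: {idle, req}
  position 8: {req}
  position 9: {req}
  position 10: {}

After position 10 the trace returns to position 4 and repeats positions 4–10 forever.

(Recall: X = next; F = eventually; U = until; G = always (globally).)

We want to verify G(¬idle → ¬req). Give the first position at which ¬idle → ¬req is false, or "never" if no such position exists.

At position 0 the labels are {req}, so ¬idle → ¬req is false there. This is the first violation.

0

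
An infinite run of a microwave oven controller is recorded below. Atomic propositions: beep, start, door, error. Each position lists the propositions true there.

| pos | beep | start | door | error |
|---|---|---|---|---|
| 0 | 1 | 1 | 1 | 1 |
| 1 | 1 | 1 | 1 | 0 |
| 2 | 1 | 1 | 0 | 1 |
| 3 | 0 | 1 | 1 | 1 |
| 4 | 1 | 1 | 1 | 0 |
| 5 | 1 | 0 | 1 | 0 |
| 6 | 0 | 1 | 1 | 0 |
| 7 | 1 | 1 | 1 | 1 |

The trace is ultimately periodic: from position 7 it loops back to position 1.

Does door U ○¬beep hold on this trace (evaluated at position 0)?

Walking from position 0: ○¬beep first holds at position 2, and door holds at every earlier position along the way, so door U ○¬beep holds.

Holds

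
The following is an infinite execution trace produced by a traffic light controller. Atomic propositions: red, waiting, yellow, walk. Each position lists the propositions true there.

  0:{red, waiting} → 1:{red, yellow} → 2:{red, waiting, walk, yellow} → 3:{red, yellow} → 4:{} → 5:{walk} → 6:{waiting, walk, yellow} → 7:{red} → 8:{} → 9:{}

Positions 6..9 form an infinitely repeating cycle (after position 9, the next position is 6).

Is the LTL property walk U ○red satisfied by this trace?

Walking from position 0: ○red first holds at position 0, and walk holds at every earlier position along the way, so walk U ○red holds.

Satisfied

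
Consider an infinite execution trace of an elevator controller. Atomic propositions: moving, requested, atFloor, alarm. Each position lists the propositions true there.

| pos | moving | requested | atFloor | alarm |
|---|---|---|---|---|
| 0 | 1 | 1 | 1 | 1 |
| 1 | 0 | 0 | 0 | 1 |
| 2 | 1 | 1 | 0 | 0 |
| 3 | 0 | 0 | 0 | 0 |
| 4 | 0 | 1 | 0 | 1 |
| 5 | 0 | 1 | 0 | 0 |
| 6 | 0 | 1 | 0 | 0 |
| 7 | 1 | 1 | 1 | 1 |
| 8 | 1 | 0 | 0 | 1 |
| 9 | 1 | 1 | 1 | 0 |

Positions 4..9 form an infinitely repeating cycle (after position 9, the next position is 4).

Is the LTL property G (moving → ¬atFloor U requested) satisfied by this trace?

Yes

moving → ¬atFloor U requested holds at every position 0..9, and those are all positions ever visited, so G (moving → ¬atFloor U requested) holds.
Positions where moving holds: 0, 2, 7, 8, 9.
Check ¬atFloor U requested at each: 0→ok, 2→ok, 7→ok, 8→ok, 9→ok.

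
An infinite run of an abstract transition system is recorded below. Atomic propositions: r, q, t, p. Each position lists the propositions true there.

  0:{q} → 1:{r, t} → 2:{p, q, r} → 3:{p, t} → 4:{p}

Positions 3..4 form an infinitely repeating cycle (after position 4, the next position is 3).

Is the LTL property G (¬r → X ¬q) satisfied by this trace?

¬r → X ¬q holds at every position 0..4, and those are all positions ever visited, so G (¬r → X ¬q) holds.
Positions where ¬r holds: 0, 3, 4.
Check X ¬q at each: 0→ok, 3→ok, 4→ok.

Holds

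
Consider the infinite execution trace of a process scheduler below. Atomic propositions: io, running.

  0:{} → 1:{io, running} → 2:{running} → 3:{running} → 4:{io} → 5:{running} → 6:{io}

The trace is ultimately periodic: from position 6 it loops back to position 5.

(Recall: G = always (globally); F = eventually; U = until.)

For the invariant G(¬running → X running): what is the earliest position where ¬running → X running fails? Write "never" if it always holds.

never

¬running → X running holds at every position 0..6, and those are all the positions the trace ever visits, so the invariant G(¬running → X running) is never violated.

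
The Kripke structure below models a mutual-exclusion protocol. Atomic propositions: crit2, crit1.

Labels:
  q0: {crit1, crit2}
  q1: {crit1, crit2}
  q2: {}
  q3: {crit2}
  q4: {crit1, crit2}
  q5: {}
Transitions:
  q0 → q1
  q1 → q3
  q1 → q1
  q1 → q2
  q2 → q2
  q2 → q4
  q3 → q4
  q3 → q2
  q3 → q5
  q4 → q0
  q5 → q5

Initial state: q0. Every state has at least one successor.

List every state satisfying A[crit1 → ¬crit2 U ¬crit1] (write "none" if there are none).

{q2, q3, q5}

States satisfying crit1 → ¬crit2: {q2, q3, q5}.
States satisfying ¬crit1: {q2, q3, q5}.
States satisfying A[crit1 → ¬crit2 U ¬crit1]: {q2, q3, q5}.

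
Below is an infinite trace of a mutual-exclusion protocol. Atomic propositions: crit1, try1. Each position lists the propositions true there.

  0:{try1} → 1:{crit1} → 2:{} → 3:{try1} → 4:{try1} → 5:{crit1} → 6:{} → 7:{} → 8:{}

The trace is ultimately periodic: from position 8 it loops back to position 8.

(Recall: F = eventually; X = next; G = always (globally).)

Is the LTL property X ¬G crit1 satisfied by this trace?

Yes

The position after 0 is 1; ¬G crit1 is true there.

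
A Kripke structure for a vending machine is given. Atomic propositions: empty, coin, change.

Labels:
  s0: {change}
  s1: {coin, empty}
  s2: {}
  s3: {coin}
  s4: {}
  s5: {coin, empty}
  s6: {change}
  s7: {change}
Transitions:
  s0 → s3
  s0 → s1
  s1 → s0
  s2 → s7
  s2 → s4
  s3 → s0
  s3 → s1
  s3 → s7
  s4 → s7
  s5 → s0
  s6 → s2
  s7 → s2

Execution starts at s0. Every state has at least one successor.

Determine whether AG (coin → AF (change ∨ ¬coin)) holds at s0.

Yes

States satisfying coin → AF (change ∨ ¬coin): {s0, s1, s2, s3, s4, s5, s6, s7}.
States satisfying AG (coin → AF (change ∨ ¬coin)): {s0, s1, s2, s3, s4, s5, s6, s7}.
Every state reachable from s0 satisfies coin → AF (change ∨ ¬coin).
s0 ∈ Sat(AG (coin → AF (change ∨ ¬coin))).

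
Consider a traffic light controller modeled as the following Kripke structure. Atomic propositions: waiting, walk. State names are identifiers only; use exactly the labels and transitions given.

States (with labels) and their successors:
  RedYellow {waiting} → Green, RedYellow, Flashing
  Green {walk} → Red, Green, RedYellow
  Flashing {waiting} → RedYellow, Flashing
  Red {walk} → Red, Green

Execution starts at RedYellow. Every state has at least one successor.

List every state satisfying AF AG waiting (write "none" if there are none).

States satisfying AG waiting: ∅.
States satisfying AF AG waiting: ∅.

none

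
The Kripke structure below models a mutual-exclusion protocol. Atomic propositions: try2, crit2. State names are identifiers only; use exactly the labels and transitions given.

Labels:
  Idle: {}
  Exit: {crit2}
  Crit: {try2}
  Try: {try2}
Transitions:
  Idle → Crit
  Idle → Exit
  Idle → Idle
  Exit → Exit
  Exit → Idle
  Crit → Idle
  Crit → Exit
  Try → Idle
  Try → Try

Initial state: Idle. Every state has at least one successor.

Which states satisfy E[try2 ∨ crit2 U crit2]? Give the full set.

States satisfying try2 ∨ crit2: {Exit, Crit, Try}.
States satisfying crit2: {Exit}.
States satisfying E[try2 ∨ crit2 U crit2]: {Exit, Crit}.

{Exit, Crit}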